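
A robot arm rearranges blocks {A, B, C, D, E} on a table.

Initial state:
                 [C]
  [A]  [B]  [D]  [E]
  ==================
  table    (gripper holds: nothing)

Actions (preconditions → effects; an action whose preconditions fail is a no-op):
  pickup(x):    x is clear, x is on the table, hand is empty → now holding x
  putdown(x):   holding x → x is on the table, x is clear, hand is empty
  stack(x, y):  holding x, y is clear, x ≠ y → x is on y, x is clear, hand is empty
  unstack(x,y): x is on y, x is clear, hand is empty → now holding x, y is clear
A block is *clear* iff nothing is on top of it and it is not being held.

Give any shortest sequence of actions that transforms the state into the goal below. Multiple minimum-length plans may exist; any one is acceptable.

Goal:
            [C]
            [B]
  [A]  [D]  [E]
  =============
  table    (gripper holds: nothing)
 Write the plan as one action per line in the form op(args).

unstack(C, E)
putdown(C)
pickup(B)
stack(B, E)
pickup(C)
stack(C, B)

step 1 (unstack(C, E)): towers=[A; B; D; E] holding=C
step 2 (putdown(C)): towers=[A; B; C; D; E] holding=-
step 3 (pickup(B)): towers=[A; C; D; E] holding=B
step 4 (stack(B, E)): towers=[A; C; D; E/B] holding=-
step 5 (pickup(C)): towers=[A; D; E/B] holding=C
step 6 (stack(C, B)): towers=[A; D; E/B/C] holding=-
goal check: towers=[A; D; E/B/C] holding=- — reached (length 6, optimal by BFS)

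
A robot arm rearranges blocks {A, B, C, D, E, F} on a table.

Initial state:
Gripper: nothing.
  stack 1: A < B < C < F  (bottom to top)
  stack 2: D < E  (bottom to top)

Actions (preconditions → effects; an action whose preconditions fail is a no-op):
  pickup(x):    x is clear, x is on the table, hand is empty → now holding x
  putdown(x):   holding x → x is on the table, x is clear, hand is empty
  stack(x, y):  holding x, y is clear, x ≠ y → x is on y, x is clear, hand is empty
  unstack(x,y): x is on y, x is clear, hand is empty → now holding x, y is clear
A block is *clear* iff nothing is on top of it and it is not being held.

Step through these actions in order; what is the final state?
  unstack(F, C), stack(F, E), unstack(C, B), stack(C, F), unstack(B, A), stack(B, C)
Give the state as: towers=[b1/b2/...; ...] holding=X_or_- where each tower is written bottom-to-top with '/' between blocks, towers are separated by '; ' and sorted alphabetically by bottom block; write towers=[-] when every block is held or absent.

step 1 (unstack(F, C)): towers=[A/B/C; D/E] holding=F
step 2 (stack(F, E)): towers=[A/B/C; D/E/F] holding=-
step 3 (unstack(C, B)): towers=[A/B; D/E/F] holding=C
step 4 (stack(C, F)): towers=[A/B; D/E/F/C] holding=-
step 5 (unstack(B, A)): towers=[A; D/E/F/C] holding=B
step 6 (stack(B, C)): towers=[A; D/E/F/C/B] holding=-

towers=[A; D/E/F/C/B] holding=-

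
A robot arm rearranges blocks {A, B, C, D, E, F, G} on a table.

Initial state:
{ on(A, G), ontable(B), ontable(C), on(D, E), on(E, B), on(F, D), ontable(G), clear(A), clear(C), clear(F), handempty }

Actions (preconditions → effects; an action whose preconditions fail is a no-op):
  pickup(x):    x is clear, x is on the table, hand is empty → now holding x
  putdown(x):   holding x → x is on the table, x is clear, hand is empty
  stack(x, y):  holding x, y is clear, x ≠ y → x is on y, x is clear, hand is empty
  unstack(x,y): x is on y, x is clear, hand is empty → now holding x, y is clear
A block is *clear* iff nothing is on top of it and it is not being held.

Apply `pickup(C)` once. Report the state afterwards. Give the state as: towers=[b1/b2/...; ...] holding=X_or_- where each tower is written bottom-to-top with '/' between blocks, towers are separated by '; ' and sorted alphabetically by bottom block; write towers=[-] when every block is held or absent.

before: towers=[B/E/D/F; C; G/A] holding=-
pre[pickup(C)]: clear(C) ok, ontable(C) ok, handempty ok
all met → apply pickup(C)
after:  towers=[B/E/D/F; G/A] holding=C

towers=[B/E/D/F; G/A] holding=C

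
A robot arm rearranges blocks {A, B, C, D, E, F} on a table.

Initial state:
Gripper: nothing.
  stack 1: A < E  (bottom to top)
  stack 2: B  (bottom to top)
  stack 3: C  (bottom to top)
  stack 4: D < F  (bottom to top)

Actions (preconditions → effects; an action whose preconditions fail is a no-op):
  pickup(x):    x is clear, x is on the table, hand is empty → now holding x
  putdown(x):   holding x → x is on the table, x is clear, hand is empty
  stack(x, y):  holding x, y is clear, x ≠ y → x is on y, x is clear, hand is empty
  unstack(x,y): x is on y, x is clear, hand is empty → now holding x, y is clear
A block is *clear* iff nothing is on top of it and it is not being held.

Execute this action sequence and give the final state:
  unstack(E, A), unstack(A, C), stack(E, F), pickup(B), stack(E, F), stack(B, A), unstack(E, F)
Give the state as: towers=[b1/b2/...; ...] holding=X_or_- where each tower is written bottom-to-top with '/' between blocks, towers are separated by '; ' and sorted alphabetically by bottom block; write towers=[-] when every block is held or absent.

towers=[A/B; C; D/F] holding=E

step 1 (unstack(E, A)): towers=[A; B; C; D/F] holding=E
step 2 (unstack(A, C)) [no-op]: towers=[A; B; C; D/F] holding=E
step 3 (stack(E, F)): towers=[A; B; C; D/F/E] holding=-
step 4 (pickup(B)): towers=[A; C; D/F/E] holding=B
step 5 (stack(E, F)) [no-op]: towers=[A; C; D/F/E] holding=B
step 6 (stack(B, A)): towers=[A/B; C; D/F/E] holding=-
step 7 (unstack(E, F)): towers=[A/B; C; D/F] holding=E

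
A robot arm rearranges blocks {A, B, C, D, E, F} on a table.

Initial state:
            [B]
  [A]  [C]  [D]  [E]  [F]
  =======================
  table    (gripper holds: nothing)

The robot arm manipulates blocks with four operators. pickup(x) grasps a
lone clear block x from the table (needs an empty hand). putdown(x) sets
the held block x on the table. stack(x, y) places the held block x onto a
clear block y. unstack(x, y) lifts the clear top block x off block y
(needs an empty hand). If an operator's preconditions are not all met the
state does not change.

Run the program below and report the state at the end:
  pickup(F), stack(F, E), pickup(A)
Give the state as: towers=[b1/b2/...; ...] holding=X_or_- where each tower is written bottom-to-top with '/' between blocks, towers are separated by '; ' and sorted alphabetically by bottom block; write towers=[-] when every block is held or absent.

towers=[C; D/B; E/F] holding=A

step 1 (pickup(F)): towers=[A; C; D/B; E] holding=F
step 2 (stack(F, E)): towers=[A; C; D/B; E/F] holding=-
step 3 (pickup(A)): towers=[C; D/B; E/F] holding=A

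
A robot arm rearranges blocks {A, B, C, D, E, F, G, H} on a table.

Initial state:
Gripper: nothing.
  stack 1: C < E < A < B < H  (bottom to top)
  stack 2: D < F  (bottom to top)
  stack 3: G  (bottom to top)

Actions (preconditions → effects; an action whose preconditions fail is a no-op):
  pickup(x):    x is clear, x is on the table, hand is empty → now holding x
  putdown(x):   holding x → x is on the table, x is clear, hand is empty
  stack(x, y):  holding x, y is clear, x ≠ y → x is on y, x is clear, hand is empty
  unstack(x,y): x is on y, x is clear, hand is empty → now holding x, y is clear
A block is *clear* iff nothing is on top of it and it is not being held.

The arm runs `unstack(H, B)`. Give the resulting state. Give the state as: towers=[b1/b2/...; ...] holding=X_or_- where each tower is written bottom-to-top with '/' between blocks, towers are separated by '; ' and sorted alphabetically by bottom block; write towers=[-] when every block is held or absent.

before: towers=[C/E/A/B/H; D/F; G] holding=-
pre[unstack(H, B)]: on(H,B) yes, clear(H) yes, handempty yes
all met → apply unstack(H, B)
after:  towers=[C/E/A/B; D/F; G] holding=H

towers=[C/E/A/B; D/F; G] holding=H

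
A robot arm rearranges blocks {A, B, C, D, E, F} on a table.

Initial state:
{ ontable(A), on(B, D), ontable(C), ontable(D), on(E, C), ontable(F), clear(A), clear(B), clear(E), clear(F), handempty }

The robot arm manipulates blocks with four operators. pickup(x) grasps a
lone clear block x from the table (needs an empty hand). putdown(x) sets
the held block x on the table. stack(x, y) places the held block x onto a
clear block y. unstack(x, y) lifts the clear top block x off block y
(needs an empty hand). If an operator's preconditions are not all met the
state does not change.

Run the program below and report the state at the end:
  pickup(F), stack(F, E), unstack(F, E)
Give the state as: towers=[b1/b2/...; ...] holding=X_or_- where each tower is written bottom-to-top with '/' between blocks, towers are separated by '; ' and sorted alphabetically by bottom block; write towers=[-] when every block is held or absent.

step 1 (pickup(F)): towers=[A; C/E; D/B] holding=F
step 2 (stack(F, E)): towers=[A; C/E/F; D/B] holding=-
step 3 (unstack(F, E)): towers=[A; C/E; D/B] holding=F

towers=[A; C/E; D/B] holding=F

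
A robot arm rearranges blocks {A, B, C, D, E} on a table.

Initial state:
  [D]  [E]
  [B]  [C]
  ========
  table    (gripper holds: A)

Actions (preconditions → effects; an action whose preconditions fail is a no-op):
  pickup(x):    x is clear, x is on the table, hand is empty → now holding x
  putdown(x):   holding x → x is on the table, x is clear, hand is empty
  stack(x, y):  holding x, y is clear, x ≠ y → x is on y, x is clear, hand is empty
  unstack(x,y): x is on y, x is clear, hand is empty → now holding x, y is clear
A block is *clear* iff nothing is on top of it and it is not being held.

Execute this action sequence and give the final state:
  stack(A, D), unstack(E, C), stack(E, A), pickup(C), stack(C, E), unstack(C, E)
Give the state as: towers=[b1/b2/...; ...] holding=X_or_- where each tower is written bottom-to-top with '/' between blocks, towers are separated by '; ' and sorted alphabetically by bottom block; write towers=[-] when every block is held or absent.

step 1 (stack(A, D)): towers=[B/D/A; C/E] holding=-
step 2 (unstack(E, C)): towers=[B/D/A; C] holding=E
step 3 (stack(E, A)): towers=[B/D/A/E; C] holding=-
step 4 (pickup(C)): towers=[B/D/A/E] holding=C
step 5 (stack(C, E)): towers=[B/D/A/E/C] holding=-
step 6 (unstack(C, E)): towers=[B/D/A/E] holding=C

towers=[B/D/A/E] holding=C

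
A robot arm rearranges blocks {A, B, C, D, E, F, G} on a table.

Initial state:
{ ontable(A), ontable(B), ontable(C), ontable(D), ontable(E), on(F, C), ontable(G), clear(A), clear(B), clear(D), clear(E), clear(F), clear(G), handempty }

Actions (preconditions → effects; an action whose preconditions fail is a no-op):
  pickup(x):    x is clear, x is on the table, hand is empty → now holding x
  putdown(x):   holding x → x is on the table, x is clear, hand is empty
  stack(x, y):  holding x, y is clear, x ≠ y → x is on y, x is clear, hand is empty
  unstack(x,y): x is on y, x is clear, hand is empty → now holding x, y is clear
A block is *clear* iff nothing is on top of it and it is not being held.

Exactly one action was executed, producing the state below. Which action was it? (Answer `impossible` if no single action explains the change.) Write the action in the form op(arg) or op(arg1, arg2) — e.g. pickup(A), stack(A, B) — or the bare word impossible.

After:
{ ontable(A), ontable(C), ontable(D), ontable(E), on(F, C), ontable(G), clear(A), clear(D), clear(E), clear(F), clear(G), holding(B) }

pickup(B)

target: towers=[A; C/F; D; E; G] holding=B
         pickup(B) → towers=[A; C/F; D; E; G] holding=B  ← match
     unstack(F, C) → towers=[A; B; C; D; E; G] holding=F
         pickup(G) → towers=[A; B; C/F; D; E] holding=G
         pickup(D) → towers=[A; B; C/F; E; G] holding=D
         pickup(A) → towers=[B; C/F; D; E; G] holding=A
         pickup(E) → towers=[A; B; C/F; D; G] holding=E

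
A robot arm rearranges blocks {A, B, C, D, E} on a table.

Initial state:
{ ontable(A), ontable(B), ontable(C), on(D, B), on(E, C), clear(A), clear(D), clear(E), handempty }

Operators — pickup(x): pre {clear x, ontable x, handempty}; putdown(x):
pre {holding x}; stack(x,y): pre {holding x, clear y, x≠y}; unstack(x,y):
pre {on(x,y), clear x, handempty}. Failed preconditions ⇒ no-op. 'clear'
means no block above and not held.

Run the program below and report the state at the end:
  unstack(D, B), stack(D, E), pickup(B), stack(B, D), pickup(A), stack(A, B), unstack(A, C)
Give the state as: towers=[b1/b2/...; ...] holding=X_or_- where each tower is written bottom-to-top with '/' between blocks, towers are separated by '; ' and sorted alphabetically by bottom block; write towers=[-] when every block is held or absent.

towers=[C/E/D/B/A] holding=-

step 1 (unstack(D, B)): towers=[A; B; C/E] holding=D
step 2 (stack(D, E)): towers=[A; B; C/E/D] holding=-
step 3 (pickup(B)): towers=[A; C/E/D] holding=B
step 4 (stack(B, D)): towers=[A; C/E/D/B] holding=-
step 5 (pickup(A)): towers=[C/E/D/B] holding=A
step 6 (stack(A, B)): towers=[C/E/D/B/A] holding=-
step 7 (unstack(A, C)) [no-op]: towers=[C/E/D/B/A] holding=-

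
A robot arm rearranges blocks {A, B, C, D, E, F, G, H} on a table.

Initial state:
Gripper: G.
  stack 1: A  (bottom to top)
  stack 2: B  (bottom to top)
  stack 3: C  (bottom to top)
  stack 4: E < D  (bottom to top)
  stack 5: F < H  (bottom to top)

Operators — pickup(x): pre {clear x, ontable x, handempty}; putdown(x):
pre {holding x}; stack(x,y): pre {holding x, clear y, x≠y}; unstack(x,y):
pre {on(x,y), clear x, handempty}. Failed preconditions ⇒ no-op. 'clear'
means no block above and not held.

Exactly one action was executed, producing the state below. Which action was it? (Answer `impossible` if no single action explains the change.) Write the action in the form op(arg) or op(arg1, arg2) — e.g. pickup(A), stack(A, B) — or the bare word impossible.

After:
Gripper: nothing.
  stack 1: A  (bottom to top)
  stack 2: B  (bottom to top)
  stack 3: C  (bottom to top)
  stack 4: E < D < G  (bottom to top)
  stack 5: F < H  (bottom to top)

stack(G, D)

target: towers=[A; B; C; E/D/G; F/H] holding=-
        putdown(G) → towers=[A; B; C; E/D; F/H; G] holding=-
       stack(G, A) → towers=[A/G; B; C; E/D; F/H] holding=-
       stack(G, H) → towers=[A; B; C; E/D; F/H/G] holding=-
       stack(G, B) → towers=[A; B/G; C; E/D; F/H] holding=-
       stack(G, D) → towers=[A; B; C; E/D/G; F/H] holding=-  ← match
       stack(G, C) → towers=[A; B; C/G; E/D; F/H] holding=-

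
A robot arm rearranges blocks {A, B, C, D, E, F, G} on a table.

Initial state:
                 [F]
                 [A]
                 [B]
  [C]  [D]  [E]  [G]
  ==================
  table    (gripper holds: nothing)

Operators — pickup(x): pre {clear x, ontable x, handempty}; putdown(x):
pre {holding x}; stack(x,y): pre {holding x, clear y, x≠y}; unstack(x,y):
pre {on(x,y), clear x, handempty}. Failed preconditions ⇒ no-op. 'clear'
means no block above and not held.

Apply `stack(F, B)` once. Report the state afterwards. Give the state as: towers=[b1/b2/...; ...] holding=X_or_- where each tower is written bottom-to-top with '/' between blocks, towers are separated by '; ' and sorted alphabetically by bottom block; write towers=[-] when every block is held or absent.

before: towers=[C; D; E; G/B/A/F] holding=-
pre[stack(F, B)]: holding(F) ✗, clear(B) ✗, F≠B ✓
holding(F), clear(B) unmet → stack(F, B) is a no-op
after:  towers=[C; D; E; G/B/A/F] holding=-

towers=[C; D; E; G/B/A/F] holding=-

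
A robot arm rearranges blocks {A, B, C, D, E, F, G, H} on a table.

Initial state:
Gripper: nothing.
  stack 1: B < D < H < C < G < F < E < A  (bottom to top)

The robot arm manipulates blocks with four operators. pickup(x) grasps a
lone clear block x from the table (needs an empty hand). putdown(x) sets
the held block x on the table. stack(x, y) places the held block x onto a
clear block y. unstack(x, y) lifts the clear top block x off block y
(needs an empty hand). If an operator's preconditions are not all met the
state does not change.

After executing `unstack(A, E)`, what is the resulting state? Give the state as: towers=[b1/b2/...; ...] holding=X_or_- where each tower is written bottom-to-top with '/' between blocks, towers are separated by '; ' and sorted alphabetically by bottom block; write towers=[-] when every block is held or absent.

towers=[B/D/H/C/G/F/E] holding=A

before: towers=[B/D/H/C/G/F/E/A] holding=-
pre[unstack(A, E)]: on(A,E) ✓, clear(A) ✓, handempty ✓
all met → apply unstack(A, E)
after:  towers=[B/D/H/C/G/F/E] holding=A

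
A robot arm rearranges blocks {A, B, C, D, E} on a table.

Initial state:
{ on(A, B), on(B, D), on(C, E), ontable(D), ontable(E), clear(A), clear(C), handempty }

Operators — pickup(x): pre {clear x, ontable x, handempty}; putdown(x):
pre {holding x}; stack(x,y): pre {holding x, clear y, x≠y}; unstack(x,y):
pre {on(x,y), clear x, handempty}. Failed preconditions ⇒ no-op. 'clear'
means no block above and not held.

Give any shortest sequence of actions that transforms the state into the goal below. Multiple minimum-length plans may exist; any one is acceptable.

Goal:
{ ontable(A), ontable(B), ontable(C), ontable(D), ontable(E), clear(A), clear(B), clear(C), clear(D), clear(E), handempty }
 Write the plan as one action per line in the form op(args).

step 1 (unstack(A, B)): towers=[D/B; E/C] holding=A
step 2 (putdown(A)): towers=[A; D/B; E/C] holding=-
step 3 (unstack(B, D)): towers=[A; D; E/C] holding=B
step 4 (putdown(B)): towers=[A; B; D; E/C] holding=-
step 5 (unstack(C, E)): towers=[A; B; D; E] holding=C
step 6 (putdown(C)): towers=[A; B; C; D; E] holding=-
goal check: towers=[A; B; C; D; E] holding=- — reached (length 6, optimal by BFS)

unstack(A, B)
putdown(A)
unstack(B, D)
putdown(B)
unstack(C, E)
putdown(C)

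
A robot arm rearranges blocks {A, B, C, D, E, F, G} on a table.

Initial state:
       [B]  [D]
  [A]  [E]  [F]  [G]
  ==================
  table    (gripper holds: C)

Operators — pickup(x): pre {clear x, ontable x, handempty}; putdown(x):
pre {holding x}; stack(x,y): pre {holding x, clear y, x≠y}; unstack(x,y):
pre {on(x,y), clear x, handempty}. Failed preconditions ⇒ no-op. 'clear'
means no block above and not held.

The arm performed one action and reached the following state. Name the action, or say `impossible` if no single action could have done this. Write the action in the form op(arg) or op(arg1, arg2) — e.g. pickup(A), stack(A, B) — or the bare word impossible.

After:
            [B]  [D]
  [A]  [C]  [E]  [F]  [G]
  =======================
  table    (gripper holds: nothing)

target: towers=[A; C; E/B; F/D; G] holding=-
        putdown(C) → towers=[A; C; E/B; F/D; G] holding=-  ← match
       stack(C, B) → towers=[A; E/B/C; F/D; G] holding=-
       stack(C, G) → towers=[A; E/B; F/D; G/C] holding=-
       stack(C, D) → towers=[A; E/B; F/D/C; G] holding=-
       stack(C, A) → towers=[A/C; E/B; F/D; G] holding=-

putdown(C)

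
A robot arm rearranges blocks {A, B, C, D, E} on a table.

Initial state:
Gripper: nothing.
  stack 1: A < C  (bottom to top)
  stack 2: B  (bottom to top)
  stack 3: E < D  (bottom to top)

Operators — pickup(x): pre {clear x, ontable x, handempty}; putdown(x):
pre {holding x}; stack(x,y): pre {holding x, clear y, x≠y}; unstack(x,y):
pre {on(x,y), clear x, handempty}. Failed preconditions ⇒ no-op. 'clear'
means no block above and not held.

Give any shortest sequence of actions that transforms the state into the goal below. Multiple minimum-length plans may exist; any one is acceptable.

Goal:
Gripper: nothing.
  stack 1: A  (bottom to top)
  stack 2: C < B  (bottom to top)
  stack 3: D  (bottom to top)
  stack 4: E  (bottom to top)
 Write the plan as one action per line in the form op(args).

unstack(D, E)
putdown(D)
unstack(C, A)
putdown(C)
pickup(B)
stack(B, C)

step 1 (unstack(D, E)): towers=[A/C; B; E] holding=D
step 2 (putdown(D)): towers=[A/C; B; D; E] holding=-
step 3 (unstack(C, A)): towers=[A; B; D; E] holding=C
step 4 (putdown(C)): towers=[A; B; C; D; E] holding=-
step 5 (pickup(B)): towers=[A; C; D; E] holding=B
step 6 (stack(B, C)): towers=[A; C/B; D; E] holding=-
goal check: towers=[A; C/B; D; E] holding=- — reached (length 6, optimal by BFS)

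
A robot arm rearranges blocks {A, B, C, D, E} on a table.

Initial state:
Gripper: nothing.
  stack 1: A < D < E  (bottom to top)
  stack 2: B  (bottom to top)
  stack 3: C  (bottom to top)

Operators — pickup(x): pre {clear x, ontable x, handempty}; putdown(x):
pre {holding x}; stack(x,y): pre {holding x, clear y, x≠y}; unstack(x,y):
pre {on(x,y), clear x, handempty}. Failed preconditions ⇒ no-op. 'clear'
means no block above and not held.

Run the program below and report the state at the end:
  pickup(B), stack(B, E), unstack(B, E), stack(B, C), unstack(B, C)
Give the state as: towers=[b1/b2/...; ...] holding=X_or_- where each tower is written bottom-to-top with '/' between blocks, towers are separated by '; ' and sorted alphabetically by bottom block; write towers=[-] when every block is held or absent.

towers=[A/D/E; C] holding=B

step 1 (pickup(B)): towers=[A/D/E; C] holding=B
step 2 (stack(B, E)): towers=[A/D/E/B; C] holding=-
step 3 (unstack(B, E)): towers=[A/D/E; C] holding=B
step 4 (stack(B, C)): towers=[A/D/E; C/B] holding=-
step 5 (unstack(B, C)): towers=[A/D/E; C] holding=B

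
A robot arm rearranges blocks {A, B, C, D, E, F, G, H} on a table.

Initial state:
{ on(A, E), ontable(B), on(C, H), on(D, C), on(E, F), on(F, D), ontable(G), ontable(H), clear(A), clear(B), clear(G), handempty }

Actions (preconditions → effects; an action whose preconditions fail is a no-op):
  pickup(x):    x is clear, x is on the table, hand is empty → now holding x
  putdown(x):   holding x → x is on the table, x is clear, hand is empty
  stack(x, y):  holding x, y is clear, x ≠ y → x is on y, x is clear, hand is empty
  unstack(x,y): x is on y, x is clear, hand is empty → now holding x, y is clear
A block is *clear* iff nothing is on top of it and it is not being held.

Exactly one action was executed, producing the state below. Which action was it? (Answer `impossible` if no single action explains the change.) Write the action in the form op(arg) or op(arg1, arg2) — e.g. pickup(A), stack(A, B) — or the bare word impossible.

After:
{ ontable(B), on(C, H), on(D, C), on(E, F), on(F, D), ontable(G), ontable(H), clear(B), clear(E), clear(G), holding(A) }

unstack(A, E)

target: towers=[B; G; H/C/D/F/E] holding=A
         pickup(G) → towers=[B; H/C/D/F/E/A] holding=G
     unstack(A, E) → towers=[B; G; H/C/D/F/E] holding=A  ← match
         pickup(B) → towers=[G; H/C/D/F/E/A] holding=B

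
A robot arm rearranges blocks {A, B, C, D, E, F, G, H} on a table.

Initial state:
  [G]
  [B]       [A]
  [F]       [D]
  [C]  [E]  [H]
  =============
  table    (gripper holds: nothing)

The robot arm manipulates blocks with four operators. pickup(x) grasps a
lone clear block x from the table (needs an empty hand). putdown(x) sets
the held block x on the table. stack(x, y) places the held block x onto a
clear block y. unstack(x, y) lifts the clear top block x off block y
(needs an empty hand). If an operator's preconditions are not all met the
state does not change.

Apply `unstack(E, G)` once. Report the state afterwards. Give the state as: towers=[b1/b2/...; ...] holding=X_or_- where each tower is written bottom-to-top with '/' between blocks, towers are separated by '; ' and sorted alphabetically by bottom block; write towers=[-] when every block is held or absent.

towers=[C/F/B/G; E; H/D/A] holding=-

before: towers=[C/F/B/G; E; H/D/A] holding=-
pre[unstack(E, G)]: on(E,G) fail, clear(E) ok, handempty ok
on(E,G) unmet → unstack(E, G) is a no-op
after:  towers=[C/F/B/G; E; H/D/A] holding=-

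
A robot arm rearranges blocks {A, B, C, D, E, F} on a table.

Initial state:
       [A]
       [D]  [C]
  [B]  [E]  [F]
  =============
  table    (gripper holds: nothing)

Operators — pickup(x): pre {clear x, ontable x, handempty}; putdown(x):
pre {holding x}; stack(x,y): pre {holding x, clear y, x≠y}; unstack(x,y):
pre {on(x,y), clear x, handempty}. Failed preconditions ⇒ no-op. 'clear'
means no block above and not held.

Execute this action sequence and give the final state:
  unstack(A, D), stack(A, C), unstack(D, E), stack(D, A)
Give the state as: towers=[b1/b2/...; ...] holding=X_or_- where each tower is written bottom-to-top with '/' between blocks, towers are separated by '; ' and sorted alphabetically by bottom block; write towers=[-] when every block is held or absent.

towers=[B; E; F/C/A/D] holding=-

step 1 (unstack(A, D)): towers=[B; E/D; F/C] holding=A
step 2 (stack(A, C)): towers=[B; E/D; F/C/A] holding=-
step 3 (unstack(D, E)): towers=[B; E; F/C/A] holding=D
step 4 (stack(D, A)): towers=[B; E; F/C/A/D] holding=-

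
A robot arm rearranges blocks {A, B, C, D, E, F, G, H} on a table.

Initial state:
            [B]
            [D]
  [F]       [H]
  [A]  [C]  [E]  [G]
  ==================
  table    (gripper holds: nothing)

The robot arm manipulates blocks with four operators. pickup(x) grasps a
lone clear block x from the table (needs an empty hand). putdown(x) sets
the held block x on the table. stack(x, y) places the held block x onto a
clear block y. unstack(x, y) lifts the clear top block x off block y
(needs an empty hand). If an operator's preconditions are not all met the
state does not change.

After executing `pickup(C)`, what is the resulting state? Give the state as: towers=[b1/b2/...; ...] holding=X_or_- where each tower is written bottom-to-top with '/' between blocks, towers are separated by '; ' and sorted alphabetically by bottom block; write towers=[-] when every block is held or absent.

before: towers=[A/F; C; E/H/D/B; G] holding=-
pre[pickup(C)]: clear(C) yes, ontable(C) yes, handempty yes
all met → apply pickup(C)
after:  towers=[A/F; E/H/D/B; G] holding=C

towers=[A/F; E/H/D/B; G] holding=C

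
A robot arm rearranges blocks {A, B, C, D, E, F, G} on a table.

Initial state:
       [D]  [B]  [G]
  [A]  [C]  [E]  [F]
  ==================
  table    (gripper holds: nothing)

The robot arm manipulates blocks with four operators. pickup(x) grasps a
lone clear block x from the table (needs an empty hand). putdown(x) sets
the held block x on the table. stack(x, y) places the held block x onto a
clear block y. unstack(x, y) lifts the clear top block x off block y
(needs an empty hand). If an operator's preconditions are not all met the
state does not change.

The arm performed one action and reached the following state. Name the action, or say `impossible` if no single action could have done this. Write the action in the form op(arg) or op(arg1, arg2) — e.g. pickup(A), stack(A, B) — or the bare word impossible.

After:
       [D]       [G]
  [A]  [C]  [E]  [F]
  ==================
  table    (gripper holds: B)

target: towers=[A; C/D; E; F/G] holding=B
     unstack(B, E) → towers=[A; C/D; E; F/G] holding=B  ← match
     unstack(G, F) → towers=[A; C/D; E/B; F] holding=G
     unstack(D, C) → towers=[A; C; E/B; F/G] holding=D
         pickup(A) → towers=[C/D; E/B; F/G] holding=A

unstack(B, E)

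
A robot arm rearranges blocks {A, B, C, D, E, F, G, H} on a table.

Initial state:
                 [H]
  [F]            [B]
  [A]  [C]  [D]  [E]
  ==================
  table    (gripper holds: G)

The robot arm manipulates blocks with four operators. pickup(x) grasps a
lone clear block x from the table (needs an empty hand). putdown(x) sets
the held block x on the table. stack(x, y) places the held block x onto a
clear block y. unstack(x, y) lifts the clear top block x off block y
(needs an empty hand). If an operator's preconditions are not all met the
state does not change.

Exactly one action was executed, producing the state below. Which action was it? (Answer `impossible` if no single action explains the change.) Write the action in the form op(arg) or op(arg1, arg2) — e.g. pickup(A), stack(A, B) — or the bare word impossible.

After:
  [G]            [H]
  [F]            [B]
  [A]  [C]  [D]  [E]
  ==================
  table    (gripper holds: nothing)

stack(G, F)

target: towers=[A/F/G; C; D; E/B/H] holding=-
        putdown(G) → towers=[A/F; C; D; E/B/H; G] holding=-
       stack(G, H) → towers=[A/F; C; D; E/B/H/G] holding=-
       stack(G, F) → towers=[A/F/G; C; D; E/B/H] holding=-  ← match
       stack(G, D) → towers=[A/F; C; D/G; E/B/H] holding=-
       stack(G, C) → towers=[A/F; C/G; D; E/B/H] holding=-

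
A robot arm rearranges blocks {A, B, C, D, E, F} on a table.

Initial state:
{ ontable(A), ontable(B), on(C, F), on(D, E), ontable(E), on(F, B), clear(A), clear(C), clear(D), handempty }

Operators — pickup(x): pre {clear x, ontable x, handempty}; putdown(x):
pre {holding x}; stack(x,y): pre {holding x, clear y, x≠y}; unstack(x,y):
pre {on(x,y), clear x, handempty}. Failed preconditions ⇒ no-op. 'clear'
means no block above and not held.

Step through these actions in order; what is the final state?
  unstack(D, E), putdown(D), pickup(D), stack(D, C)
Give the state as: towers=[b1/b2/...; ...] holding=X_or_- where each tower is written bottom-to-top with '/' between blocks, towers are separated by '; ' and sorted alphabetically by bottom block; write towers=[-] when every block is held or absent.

towers=[A; B/F/C/D; E] holding=-

step 1 (unstack(D, E)): towers=[A; B/F/C; E] holding=D
step 2 (putdown(D)): towers=[A; B/F/C; D; E] holding=-
step 3 (pickup(D)): towers=[A; B/F/C; E] holding=D
step 4 (stack(D, C)): towers=[A; B/F/C/D; E] holding=-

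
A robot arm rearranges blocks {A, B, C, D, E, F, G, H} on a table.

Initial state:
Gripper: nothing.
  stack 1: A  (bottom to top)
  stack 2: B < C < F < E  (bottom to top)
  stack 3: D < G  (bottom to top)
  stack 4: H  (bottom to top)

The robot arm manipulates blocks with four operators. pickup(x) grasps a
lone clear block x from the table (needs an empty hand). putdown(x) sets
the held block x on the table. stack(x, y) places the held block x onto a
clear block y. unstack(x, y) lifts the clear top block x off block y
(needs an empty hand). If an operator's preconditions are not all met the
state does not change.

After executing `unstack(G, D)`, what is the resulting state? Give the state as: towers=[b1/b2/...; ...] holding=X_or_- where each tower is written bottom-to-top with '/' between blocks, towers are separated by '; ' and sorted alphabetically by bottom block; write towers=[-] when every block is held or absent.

before: towers=[A; B/C/F/E; D/G; H] holding=-
pre[unstack(G, D)]: on(G,D) ok, clear(G) ok, handempty ok
all met → apply unstack(G, D)
after:  towers=[A; B/C/F/E; D; H] holding=G

towers=[A; B/C/F/E; D; H] holding=G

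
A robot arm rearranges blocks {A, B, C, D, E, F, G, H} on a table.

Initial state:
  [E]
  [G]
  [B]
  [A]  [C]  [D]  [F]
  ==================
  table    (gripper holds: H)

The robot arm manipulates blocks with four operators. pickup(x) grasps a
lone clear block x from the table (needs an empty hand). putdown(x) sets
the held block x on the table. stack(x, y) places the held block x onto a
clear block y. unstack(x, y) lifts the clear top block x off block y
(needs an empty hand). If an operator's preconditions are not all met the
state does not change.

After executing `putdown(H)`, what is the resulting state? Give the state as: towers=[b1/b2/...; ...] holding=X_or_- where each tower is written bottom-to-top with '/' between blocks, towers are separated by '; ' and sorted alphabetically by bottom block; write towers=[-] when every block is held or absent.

before: towers=[A/B/G/E; C; D; F] holding=H
pre[putdown(H)]: holding(H) ✓
all met → apply putdown(H)
after:  towers=[A/B/G/E; C; D; F; H] holding=-

towers=[A/B/G/E; C; D; F; H] holding=-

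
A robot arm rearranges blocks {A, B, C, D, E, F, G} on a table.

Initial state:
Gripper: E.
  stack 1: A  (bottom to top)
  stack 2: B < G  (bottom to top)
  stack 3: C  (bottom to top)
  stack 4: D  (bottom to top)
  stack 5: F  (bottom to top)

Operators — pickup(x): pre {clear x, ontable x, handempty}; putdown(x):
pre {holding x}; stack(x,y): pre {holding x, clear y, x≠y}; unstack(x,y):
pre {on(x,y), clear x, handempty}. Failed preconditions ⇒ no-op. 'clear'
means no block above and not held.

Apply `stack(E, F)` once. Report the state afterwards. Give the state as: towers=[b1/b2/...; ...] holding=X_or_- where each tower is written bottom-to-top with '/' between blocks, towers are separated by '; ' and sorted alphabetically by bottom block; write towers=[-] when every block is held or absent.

before: towers=[A; B/G; C; D; F] holding=E
pre[stack(E, F)]: holding(E) yes, clear(F) yes, E≠F yes
all met → apply stack(E, F)
after:  towers=[A; B/G; C; D; F/E] holding=-

towers=[A; B/G; C; D; F/E] holding=-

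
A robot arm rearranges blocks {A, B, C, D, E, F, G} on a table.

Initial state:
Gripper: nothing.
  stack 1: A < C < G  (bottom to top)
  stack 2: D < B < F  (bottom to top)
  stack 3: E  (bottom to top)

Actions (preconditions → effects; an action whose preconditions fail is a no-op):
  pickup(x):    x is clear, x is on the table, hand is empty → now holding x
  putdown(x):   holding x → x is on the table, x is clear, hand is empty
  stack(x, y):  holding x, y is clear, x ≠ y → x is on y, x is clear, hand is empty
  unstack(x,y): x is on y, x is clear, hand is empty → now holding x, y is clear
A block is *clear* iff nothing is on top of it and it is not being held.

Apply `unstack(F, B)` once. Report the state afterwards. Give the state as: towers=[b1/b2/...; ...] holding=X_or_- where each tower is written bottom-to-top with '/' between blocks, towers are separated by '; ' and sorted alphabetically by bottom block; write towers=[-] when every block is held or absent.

towers=[A/C/G; D/B; E] holding=F

before: towers=[A/C/G; D/B/F; E] holding=-
pre[unstack(F, B)]: on(F,B) yes, clear(F) yes, handempty yes
all met → apply unstack(F, B)
after:  towers=[A/C/G; D/B; E] holding=F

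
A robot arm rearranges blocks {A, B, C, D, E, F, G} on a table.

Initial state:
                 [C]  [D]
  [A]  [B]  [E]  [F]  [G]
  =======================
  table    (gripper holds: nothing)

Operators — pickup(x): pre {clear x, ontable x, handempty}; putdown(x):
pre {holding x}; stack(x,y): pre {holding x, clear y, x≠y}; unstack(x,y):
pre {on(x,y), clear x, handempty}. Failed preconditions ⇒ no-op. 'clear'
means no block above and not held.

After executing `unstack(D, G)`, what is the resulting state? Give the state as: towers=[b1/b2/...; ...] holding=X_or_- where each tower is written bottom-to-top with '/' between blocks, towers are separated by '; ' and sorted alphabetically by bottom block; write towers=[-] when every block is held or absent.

towers=[A; B; E; F/C; G] holding=D

before: towers=[A; B; E; F/C; G/D] holding=-
pre[unstack(D, G)]: on(D,G) ✓, clear(D) ✓, handempty ✓
all met → apply unstack(D, G)
after:  towers=[A; B; E; F/C; G] holding=D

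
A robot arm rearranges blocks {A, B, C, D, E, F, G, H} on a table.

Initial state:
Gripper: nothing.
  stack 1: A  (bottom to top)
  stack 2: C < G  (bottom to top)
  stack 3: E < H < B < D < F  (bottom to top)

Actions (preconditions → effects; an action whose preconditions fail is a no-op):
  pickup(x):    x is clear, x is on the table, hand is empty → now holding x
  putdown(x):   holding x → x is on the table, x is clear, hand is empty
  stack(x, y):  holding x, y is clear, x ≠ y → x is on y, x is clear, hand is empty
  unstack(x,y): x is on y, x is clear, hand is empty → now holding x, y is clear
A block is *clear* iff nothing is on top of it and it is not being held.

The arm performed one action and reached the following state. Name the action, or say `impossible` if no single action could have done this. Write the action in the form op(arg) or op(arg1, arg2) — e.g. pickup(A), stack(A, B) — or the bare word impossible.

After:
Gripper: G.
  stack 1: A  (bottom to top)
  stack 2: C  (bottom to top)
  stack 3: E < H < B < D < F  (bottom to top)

target: towers=[A; C; E/H/B/D/F] holding=G
     unstack(G, C) → towers=[A; C; E/H/B/D/F] holding=G  ← match
         pickup(A) → towers=[C/G; E/H/B/D/F] holding=A
     unstack(F, D) → towers=[A; C/G; E/H/B/D] holding=F

unstack(G, C)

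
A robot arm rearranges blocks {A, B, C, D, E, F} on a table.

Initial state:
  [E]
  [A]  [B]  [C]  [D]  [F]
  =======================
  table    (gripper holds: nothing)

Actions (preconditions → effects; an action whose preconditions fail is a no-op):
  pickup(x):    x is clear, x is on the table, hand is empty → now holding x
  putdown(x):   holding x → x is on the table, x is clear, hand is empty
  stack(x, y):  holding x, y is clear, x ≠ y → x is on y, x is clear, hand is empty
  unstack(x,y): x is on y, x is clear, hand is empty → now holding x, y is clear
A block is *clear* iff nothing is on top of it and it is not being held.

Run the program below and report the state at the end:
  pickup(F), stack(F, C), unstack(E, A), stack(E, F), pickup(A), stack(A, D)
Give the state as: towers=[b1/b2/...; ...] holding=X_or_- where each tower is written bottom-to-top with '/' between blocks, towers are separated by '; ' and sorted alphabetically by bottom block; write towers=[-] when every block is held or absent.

towers=[B; C/F/E; D/A] holding=-

step 1 (pickup(F)): towers=[A/E; B; C; D] holding=F
step 2 (stack(F, C)): towers=[A/E; B; C/F; D] holding=-
step 3 (unstack(E, A)): towers=[A; B; C/F; D] holding=E
step 4 (stack(E, F)): towers=[A; B; C/F/E; D] holding=-
step 5 (pickup(A)): towers=[B; C/F/E; D] holding=A
step 6 (stack(A, D)): towers=[B; C/F/E; D/A] holding=-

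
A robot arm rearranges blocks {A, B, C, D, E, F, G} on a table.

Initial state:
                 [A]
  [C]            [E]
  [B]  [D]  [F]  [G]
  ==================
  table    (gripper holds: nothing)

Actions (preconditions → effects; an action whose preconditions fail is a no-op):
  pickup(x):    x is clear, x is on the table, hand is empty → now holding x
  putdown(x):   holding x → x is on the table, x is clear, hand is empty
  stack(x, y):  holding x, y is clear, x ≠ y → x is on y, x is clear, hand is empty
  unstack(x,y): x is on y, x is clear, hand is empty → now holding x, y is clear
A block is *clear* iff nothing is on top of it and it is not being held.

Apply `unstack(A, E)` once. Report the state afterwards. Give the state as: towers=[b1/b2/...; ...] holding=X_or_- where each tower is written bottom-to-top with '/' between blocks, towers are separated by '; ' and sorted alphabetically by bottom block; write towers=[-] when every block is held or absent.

towers=[B/C; D; F; G/E] holding=A

before: towers=[B/C; D; F; G/E/A] holding=-
pre[unstack(A, E)]: on(A,E) yes, clear(A) yes, handempty yes
all met → apply unstack(A, E)
after:  towers=[B/C; D; F; G/E] holding=A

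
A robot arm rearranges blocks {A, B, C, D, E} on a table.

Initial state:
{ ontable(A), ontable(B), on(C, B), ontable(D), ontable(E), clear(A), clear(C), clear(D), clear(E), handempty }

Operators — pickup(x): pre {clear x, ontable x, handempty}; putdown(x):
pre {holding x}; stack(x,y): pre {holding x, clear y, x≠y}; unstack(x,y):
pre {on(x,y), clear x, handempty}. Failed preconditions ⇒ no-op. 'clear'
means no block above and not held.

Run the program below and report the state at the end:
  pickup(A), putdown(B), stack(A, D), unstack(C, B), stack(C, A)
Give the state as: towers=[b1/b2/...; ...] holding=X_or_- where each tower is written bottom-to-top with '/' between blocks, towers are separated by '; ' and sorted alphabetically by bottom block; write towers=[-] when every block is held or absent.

towers=[B; D/A/C; E] holding=-

step 1 (pickup(A)): towers=[B/C; D; E] holding=A
step 2 (putdown(B)) [no-op]: towers=[B/C; D; E] holding=A
step 3 (stack(A, D)): towers=[B/C; D/A; E] holding=-
step 4 (unstack(C, B)): towers=[B; D/A; E] holding=C
step 5 (stack(C, A)): towers=[B; D/A/C; E] holding=-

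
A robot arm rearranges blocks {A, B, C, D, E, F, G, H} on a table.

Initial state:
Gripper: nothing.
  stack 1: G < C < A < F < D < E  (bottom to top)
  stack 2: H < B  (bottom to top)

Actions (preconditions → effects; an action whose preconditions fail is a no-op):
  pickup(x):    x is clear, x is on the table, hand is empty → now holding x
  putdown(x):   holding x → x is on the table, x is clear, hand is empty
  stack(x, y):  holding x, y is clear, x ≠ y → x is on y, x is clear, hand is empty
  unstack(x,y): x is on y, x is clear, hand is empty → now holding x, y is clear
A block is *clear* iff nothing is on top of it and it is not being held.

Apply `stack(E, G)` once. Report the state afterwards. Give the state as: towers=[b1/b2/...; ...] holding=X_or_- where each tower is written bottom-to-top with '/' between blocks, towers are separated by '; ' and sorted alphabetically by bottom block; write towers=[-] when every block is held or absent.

before: towers=[G/C/A/F/D/E; H/B] holding=-
pre[stack(E, G)]: holding(E) fail, clear(G) fail, E≠G ok
holding(E), clear(G) unmet → stack(E, G) is a no-op
after:  towers=[G/C/A/F/D/E; H/B] holding=-

towers=[G/C/A/F/D/E; H/B] holding=-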